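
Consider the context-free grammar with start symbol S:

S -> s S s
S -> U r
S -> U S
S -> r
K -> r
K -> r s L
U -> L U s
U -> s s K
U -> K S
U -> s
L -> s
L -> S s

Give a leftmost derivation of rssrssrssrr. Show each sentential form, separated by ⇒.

S ⇒ US   [S -> U S]
US ⇒ KSS   [U -> K S]
KSS ⇒ rSS   [K -> r]
rSS ⇒ rUSS   [S -> U S]
rUSS ⇒ rssKSS   [U -> s s K]
rssKSS ⇒ rssrsLSS   [K -> r s L]
rssrsLSS ⇒ rssrssSS   [L -> s]
rssrssSS ⇒ rssrssrS   [S -> r]
rssrssrS ⇒ rssrssrUr   [S -> U r]
rssrssrUr ⇒ rssrssrssKr   [U -> s s K]
rssrssrssKr ⇒ rssrssrssrr   [K -> r]

S ⇒ US ⇒ KSS ⇒ rSS ⇒ rUSS ⇒ rssKSS ⇒ rssrsLSS ⇒ rssrssSS ⇒ rssrssrS ⇒ rssrssrUr ⇒ rssrssrssKr ⇒ rssrssrssrr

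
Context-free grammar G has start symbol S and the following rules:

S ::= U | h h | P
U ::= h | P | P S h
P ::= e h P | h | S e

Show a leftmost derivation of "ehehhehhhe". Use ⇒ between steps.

S ⇒ P   [S ::= P]
P ⇒ ehP   [P ::= e h P]
ehP ⇒ ehehP   [P ::= e h P]
ehehP ⇒ ehehSe   [P ::= S e]
ehehSe ⇒ ehehUe   [S ::= U]
ehehUe ⇒ ehehPShe   [U ::= P S h]
ehehPShe ⇒ ehehSeShe   [P ::= S e]
ehehSeShe ⇒ ehehPeShe   [S ::= P]
ehehPeShe ⇒ ehehheShe   [P ::= h]
ehehheShe ⇒ ehehhehhhe   [S ::= h h]

S⇒P⇒ehP⇒ehehP⇒ehehSe⇒ehehUe⇒ehehPShe⇒ehehSeShe⇒ehehPeShe⇒ehehheShe⇒ehehhehhhe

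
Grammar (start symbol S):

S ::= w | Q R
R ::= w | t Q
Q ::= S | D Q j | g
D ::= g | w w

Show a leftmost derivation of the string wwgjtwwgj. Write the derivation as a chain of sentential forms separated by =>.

S => QR   [S ::= Q R]
QR => DQjR   [Q ::= D Q j]
DQjR => wwQjR   [D ::= w w]
wwQjR => wwgjR   [Q ::= g]
wwgjR => wwgjtQ   [R ::= t Q]
wwgjtQ => wwgjtDQj   [Q ::= D Q j]
wwgjtDQj => wwgjtwwQj   [D ::= w w]
wwgjtwwQj => wwgjtwwgj   [Q ::= g]

S => QR => DQjR => wwQjR => wwgjR => wwgjtQ => wwgjtDQj => wwgjtwwQj => wwgjtwwgj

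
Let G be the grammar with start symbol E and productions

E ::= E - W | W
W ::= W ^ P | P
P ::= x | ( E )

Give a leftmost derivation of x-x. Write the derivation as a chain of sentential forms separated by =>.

E => E-W   [E ::= E - W]
E-W => W-W   [E ::= W]
W-W => P-W   [W ::= P]
P-W => x-W   [P ::= x]
x-W => x-P   [W ::= P]
x-P => x-x   [P ::= x]

E => E-W => W-W => P-W => x-W => x-P => x-x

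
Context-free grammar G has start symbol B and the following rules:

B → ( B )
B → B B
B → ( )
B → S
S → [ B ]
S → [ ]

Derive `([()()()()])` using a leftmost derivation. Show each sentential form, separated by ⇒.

B⇒(B)⇒(S)⇒([B])⇒([BB])⇒([BBB])⇒([()BB])⇒([()BBB])⇒([()()BB])⇒([()()()B])⇒([()()()()])

B ⇒ (B)   [B → ( B )]
(B) ⇒ (S)   [B → S]
(S) ⇒ ([B])   [S → [ B ]]
([B]) ⇒ ([BB])   [B → B B]
([BB]) ⇒ ([BBB])   [B → B B]
([BBB]) ⇒ ([()BB])   [B → ( )]
([()BB]) ⇒ ([()BBB])   [B → B B]
([()BBB]) ⇒ ([()()BB])   [B → ( )]
([()()BB]) ⇒ ([()()()B])   [B → ( )]
([()()()B]) ⇒ ([()()()()])   [B → ( )]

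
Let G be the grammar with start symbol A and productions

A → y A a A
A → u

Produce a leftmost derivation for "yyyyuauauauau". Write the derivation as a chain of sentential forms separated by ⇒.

A ⇒ yAaA ⇒ yyAaAaA ⇒ yyyAaAaAaA ⇒ yyyyAaAaAaAaA ⇒ yyyyuaAaAaAaA ⇒ yyyyuauaAaAaA ⇒ yyyyuauauaAaA ⇒ yyyyuauauauaA ⇒ yyyyuauauauau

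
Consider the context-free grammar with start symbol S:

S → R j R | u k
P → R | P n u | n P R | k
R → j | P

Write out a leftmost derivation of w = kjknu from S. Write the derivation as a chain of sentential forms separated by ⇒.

S ⇒ RjR   [S → R j R]
RjR ⇒ PjR   [R → P]
PjR ⇒ kjR   [P → k]
kjR ⇒ kjP   [R → P]
kjP ⇒ kjPnu   [P → P n u]
kjPnu ⇒ kjknu   [P → k]

S ⇒ RjR ⇒ PjR ⇒ kjR ⇒ kjP ⇒ kjPnu ⇒ kjknu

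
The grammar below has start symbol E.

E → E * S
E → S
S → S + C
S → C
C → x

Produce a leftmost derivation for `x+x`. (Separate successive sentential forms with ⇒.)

E ⇒ S ⇒ S+C ⇒ C+C ⇒ x+C ⇒ x+x

E ⇒ S   [E → S]
S ⇒ S+C   [S → S + C]
S+C ⇒ C+C   [S → C]
C+C ⇒ x+C   [C → x]
x+C ⇒ x+x   [C → x]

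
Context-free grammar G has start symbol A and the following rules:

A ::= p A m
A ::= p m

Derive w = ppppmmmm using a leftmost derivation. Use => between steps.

A=>pAm=>ppAmm=>pppAmmm=>ppppmmmm

A => pAm   [A ::= p A m]
pAm => ppAmm   [A ::= p A m]
ppAmm => pppAmmm   [A ::= p A m]
pppAmmm => ppppmmmm   [A ::= p m]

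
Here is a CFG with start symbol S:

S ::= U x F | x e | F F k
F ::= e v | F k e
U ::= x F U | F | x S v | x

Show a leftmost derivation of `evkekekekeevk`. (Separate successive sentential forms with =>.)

S => FFk   [S ::= F F k]
FFk => FkeFk   [F ::= F k e]
FkeFk => FkekeFk   [F ::= F k e]
FkekeFk => FkekekeFk   [F ::= F k e]
FkekekeFk => FkekekekeFk   [F ::= F k e]
FkekekekeFk => evkekekekeFk   [F ::= e v]
evkekekekeFk => evkekekekeevk   [F ::= e v]

S=>FFk=>FkeFk=>FkekeFk=>FkekekeFk=>FkekekekeFk=>evkekekekeFk=>evkekekekeevk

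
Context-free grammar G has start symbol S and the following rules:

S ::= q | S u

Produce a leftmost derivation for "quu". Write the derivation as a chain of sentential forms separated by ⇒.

S ⇒ Su   [S ::= S u]
Su ⇒ Suu   [S ::= S u]
Suu ⇒ quu   [S ::= q]

S ⇒ Su ⇒ Suu ⇒ quu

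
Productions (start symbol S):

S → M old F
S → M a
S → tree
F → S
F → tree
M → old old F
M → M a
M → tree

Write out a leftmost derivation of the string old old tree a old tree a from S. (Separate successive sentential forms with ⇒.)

S ⇒ M a ⇒ old old F a ⇒ old old S a ⇒ old old M old F a ⇒ old old M a old F a ⇒ old old tree a old F a ⇒ old old tree a old S a ⇒ old old tree a old tree a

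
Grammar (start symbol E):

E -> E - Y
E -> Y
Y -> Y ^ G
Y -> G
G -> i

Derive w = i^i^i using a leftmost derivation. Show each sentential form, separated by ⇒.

E ⇒ Y ⇒ Y^G ⇒ Y^G^G ⇒ G^G^G ⇒ i^G^G ⇒ i^i^G ⇒ i^i^i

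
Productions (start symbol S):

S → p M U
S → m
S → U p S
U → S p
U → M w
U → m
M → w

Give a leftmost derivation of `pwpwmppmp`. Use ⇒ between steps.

S ⇒ pMU ⇒ pwU ⇒ pwSp ⇒ pwUpSp ⇒ pwSppSp ⇒ pwpMUppSp ⇒ pwpwUppSp ⇒ pwpwmppSp ⇒ pwpwmppmp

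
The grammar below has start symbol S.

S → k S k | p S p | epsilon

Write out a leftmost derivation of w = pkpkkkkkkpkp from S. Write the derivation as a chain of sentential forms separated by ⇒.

S ⇒ pSp ⇒ pkSkp ⇒ pkpSpkp ⇒ pkpkSkpkp ⇒ pkpkkSkkpkp ⇒ pkpkkkSkkkpkp ⇒ pkpkkkkkkpkp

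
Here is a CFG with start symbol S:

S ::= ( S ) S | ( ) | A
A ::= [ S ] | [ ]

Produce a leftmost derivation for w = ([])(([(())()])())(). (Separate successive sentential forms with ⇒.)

S ⇒ (S)S   [S ::= ( S ) S]
(S)S ⇒ (A)S   [S ::= A]
(A)S ⇒ ([])S   [A ::= [ ]]
([])S ⇒ ([])(S)S   [S ::= ( S ) S]
([])(S)S ⇒ ([])((S)S)S   [S ::= ( S ) S]
([])((S)S)S ⇒ ([])((A)S)S   [S ::= A]
([])((A)S)S ⇒ ([])(([S])S)S   [A ::= [ S ]]
([])(([S])S)S ⇒ ([])(([(S)S])S)S   [S ::= ( S ) S]
([])(([(S)S])S)S ⇒ ([])(([(())S])S)S   [S ::= ( )]
([])(([(())S])S)S ⇒ ([])(([(())()])S)S   [S ::= ( )]
([])(([(())()])S)S ⇒ ([])(([(())()])())S   [S ::= ( )]
([])(([(())()])())S ⇒ ([])(([(())()])())()   [S ::= ( )]

S ⇒ (S)S ⇒ (A)S ⇒ ([])S ⇒ ([])(S)S ⇒ ([])((S)S)S ⇒ ([])((A)S)S ⇒ ([])(([S])S)S ⇒ ([])(([(S)S])S)S ⇒ ([])(([(())S])S)S ⇒ ([])(([(())()])S)S ⇒ ([])(([(())()])())S ⇒ ([])(([(())()])())()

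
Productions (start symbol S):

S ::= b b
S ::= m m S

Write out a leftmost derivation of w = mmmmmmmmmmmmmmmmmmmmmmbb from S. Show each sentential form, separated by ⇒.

S ⇒ mmS ⇒ mmmmS ⇒ mmmmmmS ⇒ mmmmmmmmS ⇒ mmmmmmmmmmS ⇒ mmmmmmmmmmmmS ⇒ mmmmmmmmmmmmmmS ⇒ mmmmmmmmmmmmmmmmS ⇒ mmmmmmmmmmmmmmmmmmS ⇒ mmmmmmmmmmmmmmmmmmmmS ⇒ mmmmmmmmmmmmmmmmmmmmmmS ⇒ mmmmmmmmmmmmmmmmmmmmmmbb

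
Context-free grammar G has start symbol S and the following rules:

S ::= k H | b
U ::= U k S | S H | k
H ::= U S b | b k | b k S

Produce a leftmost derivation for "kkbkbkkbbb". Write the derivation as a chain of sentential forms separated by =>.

S=>kH=>kUSb=>kUkSSb=>kSHkSSb=>kkHHkSSb=>kkbkHkSSb=>kkbkbkkSSb=>kkbkbkkbSb=>kkbkbkkbbb

S => kH   [S ::= k H]
kH => kUSb   [H ::= U S b]
kUSb => kUkSSb   [U ::= U k S]
kUkSSb => kSHkSSb   [U ::= S H]
kSHkSSb => kkHHkSSb   [S ::= k H]
kkHHkSSb => kkbkHkSSb   [H ::= b k]
kkbkHkSSb => kkbkbkkSSb   [H ::= b k]
kkbkbkkSSb => kkbkbkkbSb   [S ::= b]
kkbkbkkbSb => kkbkbkkbbb   [S ::= b]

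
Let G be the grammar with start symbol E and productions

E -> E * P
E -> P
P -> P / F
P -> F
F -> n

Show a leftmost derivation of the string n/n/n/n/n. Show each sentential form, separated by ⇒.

E ⇒ P   [E -> P]
P ⇒ P/F   [P -> P / F]
P/F ⇒ P/F/F   [P -> P / F]
P/F/F ⇒ P/F/F/F   [P -> P / F]
P/F/F/F ⇒ P/F/F/F/F   [P -> P / F]
P/F/F/F/F ⇒ F/F/F/F/F   [P -> F]
F/F/F/F/F ⇒ n/F/F/F/F   [F -> n]
n/F/F/F/F ⇒ n/n/F/F/F   [F -> n]
n/n/F/F/F ⇒ n/n/n/F/F   [F -> n]
n/n/n/F/F ⇒ n/n/n/n/F   [F -> n]
n/n/n/n/F ⇒ n/n/n/n/n   [F -> n]

E ⇒ P ⇒ P/F ⇒ P/F/F ⇒ P/F/F/F ⇒ P/F/F/F/F ⇒ F/F/F/F/F ⇒ n/F/F/F/F ⇒ n/n/F/F/F ⇒ n/n/n/F/F ⇒ n/n/n/n/F ⇒ n/n/n/n/n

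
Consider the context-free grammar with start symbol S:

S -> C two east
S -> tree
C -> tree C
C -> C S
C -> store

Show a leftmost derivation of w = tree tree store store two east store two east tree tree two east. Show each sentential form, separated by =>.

S => C two east   [S -> C two east]
C two east => C S two east   [C -> C S]
C S two east => tree C S two east   [C -> tree C]
tree C S two east => tree C S S two east   [C -> C S]
tree C S S two east => tree tree C S S two east   [C -> tree C]
tree tree C S S two east => tree tree C S S S two east   [C -> C S]
tree tree C S S S two east => tree tree C S S S S two east   [C -> C S]
tree tree C S S S S two east => tree tree store S S S S two east   [C -> store]
tree tree store S S S S two east => tree tree store C two east S S S two east   [S -> C two east]
tree tree store C two east S S S two east => tree tree store store two east S S S two east   [C -> store]
tree tree store store two east S S S two east => tree tree store store two east C two east S S two east   [S -> C two east]
tree tree store store two east C two east S S two east => tree tree store store two east store two east S S two east   [C -> store]
tree tree store store two east store two east S S two east => tree tree store store two east store two east tree S two east   [S -> tree]
tree tree store store two east store two east tree S two east => tree tree store store two east store two east tree tree two east   [S -> tree]

S => C two east => C S two east => tree C S two east => tree C S S two east => tree tree C S S two east => tree tree C S S S two east => tree tree C S S S S two east => tree tree store S S S S two east => tree tree store C two east S S S two east => tree tree store store two east S S S two east => tree tree store store two east C two east S S two east => tree tree store store two east store two east S S two east => tree tree store store two east store two east tree S two east => tree tree store store two east store two east tree tree two east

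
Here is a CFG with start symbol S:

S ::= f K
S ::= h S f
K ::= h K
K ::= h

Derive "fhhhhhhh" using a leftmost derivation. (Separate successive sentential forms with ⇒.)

S ⇒ fK   [S ::= f K]
fK ⇒ fhK   [K ::= h K]
fhK ⇒ fhhK   [K ::= h K]
fhhK ⇒ fhhhK   [K ::= h K]
fhhhK ⇒ fhhhhK   [K ::= h K]
fhhhhK ⇒ fhhhhhK   [K ::= h K]
fhhhhhK ⇒ fhhhhhhK   [K ::= h K]
fhhhhhhK ⇒ fhhhhhhh   [K ::= h]

S ⇒ fK ⇒ fhK ⇒ fhhK ⇒ fhhhK ⇒ fhhhhK ⇒ fhhhhhK ⇒ fhhhhhhK ⇒ fhhhhhhh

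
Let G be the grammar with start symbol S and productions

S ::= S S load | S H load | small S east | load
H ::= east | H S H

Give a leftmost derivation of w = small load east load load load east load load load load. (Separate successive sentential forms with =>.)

S => S S load => S S load S load => small S east S load S load => small S S load east S load S load => small S H load S load east S load S load => small load H load S load east S load S load => small load east load S load east S load S load => small load east load load load east S load S load => small load east load load load east load load S load => small load east load load load east load load load load

S => S S load   [S ::= S S load]
S S load => S S load S load   [S ::= S S load]
S S load S load => small S east S load S load   [S ::= small S east]
small S east S load S load => small S S load east S load S load   [S ::= S S load]
small S S load east S load S load => small S H load S load east S load S load   [S ::= S H load]
small S H load S load east S load S load => small load H load S load east S load S load   [S ::= load]
small load H load S load east S load S load => small load east load S load east S load S load   [H ::= east]
small load east load S load east S load S load => small load east load load load east S load S load   [S ::= load]
small load east load load load east S load S load => small load east load load load east load load S load   [S ::= load]
small load east load load load east load load S load => small load east load load load east load load load load   [S ::= load]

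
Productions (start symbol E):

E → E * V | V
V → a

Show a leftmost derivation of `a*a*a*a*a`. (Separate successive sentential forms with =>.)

E => E*V => E*V*V => E*V*V*V => E*V*V*V*V => V*V*V*V*V => a*V*V*V*V => a*a*V*V*V => a*a*a*V*V => a*a*a*a*V => a*a*a*a*a

E => E*V   [E → E * V]
E*V => E*V*V   [E → E * V]
E*V*V => E*V*V*V   [E → E * V]
E*V*V*V => E*V*V*V*V   [E → E * V]
E*V*V*V*V => V*V*V*V*V   [E → V]
V*V*V*V*V => a*V*V*V*V   [V → a]
a*V*V*V*V => a*a*V*V*V   [V → a]
a*a*V*V*V => a*a*a*V*V   [V → a]
a*a*a*V*V => a*a*a*a*V   [V → a]
a*a*a*a*V => a*a*a*a*a   [V → a]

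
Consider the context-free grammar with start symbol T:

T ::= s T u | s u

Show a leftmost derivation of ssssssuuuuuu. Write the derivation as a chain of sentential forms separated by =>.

T => sTu => ssTuu => sssTuuu => ssssTuuuu => sssssTuuuuu => ssssssuuuuuu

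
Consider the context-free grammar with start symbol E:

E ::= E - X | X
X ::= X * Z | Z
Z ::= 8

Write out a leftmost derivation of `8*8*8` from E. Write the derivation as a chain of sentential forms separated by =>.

E=>X=>X*Z=>X*Z*Z=>Z*Z*Z=>8*Z*Z=>8*8*Z=>8*8*8

E => X   [E ::= X]
X => X*Z   [X ::= X * Z]
X*Z => X*Z*Z   [X ::= X * Z]
X*Z*Z => Z*Z*Z   [X ::= Z]
Z*Z*Z => 8*Z*Z   [Z ::= 8]
8*Z*Z => 8*8*Z   [Z ::= 8]
8*8*Z => 8*8*8   [Z ::= 8]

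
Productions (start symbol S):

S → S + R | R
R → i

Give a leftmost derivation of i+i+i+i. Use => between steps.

S=>S+R=>S+R+R=>S+R+R+R=>R+R+R+R=>i+R+R+R=>i+i+R+R=>i+i+i+R=>i+i+i+i

S => S+R   [S → S + R]
S+R => S+R+R   [S → S + R]
S+R+R => S+R+R+R   [S → S + R]
S+R+R+R => R+R+R+R   [S → R]
R+R+R+R => i+R+R+R   [R → i]
i+R+R+R => i+i+R+R   [R → i]
i+i+R+R => i+i+i+R   [R → i]
i+i+i+R => i+i+i+i   [R → i]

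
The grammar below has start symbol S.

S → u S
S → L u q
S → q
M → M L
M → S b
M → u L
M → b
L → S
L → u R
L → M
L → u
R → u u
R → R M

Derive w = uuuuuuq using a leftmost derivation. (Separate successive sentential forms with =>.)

S => Luq => uRuq => uRMuq => uuuMuq => uuuuLuq => uuuuuuq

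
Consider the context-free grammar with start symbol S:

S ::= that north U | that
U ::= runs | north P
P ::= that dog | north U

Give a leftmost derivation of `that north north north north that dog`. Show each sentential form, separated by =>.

S => that north U => that north north P => that north north north U => that north north north north P => that north north north north that dog

S => that north U   [S ::= that north U]
that north U => that north north P   [U ::= north P]
that north north P => that north north north U   [P ::= north U]
that north north north U => that north north north north P   [U ::= north P]
that north north north north P => that north north north north that dog   [P ::= that dog]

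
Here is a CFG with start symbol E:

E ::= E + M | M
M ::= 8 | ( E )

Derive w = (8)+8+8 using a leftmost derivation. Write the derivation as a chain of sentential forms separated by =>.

E => E+M   [E ::= E + M]
E+M => E+M+M   [E ::= E + M]
E+M+M => M+M+M   [E ::= M]
M+M+M => (E)+M+M   [M ::= ( E )]
(E)+M+M => (M)+M+M   [E ::= M]
(M)+M+M => (8)+M+M   [M ::= 8]
(8)+M+M => (8)+8+M   [M ::= 8]
(8)+8+M => (8)+8+8   [M ::= 8]

E => E+M => E+M+M => M+M+M => (E)+M+M => (M)+M+M => (8)+M+M => (8)+8+M => (8)+8+8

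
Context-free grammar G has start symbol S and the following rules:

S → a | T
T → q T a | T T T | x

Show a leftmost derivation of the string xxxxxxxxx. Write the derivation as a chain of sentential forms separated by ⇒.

S⇒T⇒TTT⇒TTTTT⇒TTTTTTT⇒TTTTTTTTT⇒xTTTTTTTT⇒xxTTTTTTT⇒xxxTTTTTT⇒xxxxTTTTT⇒xxxxxTTTT⇒xxxxxxTTT⇒xxxxxxxTT⇒xxxxxxxxT⇒xxxxxxxxx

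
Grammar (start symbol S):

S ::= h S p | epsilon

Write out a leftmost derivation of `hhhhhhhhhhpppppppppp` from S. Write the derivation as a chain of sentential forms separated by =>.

S => hSp   [S ::= h S p]
hSp => hhSpp   [S ::= h S p]
hhSpp => hhhSppp   [S ::= h S p]
hhhSppp => hhhhSpppp   [S ::= h S p]
hhhhSpppp => hhhhhSppppp   [S ::= h S p]
hhhhhSppppp => hhhhhhSpppppp   [S ::= h S p]
hhhhhhSpppppp => hhhhhhhSppppppp   [S ::= h S p]
hhhhhhhSppppppp => hhhhhhhhSpppppppp   [S ::= h S p]
hhhhhhhhSpppppppp => hhhhhhhhhSppppppppp   [S ::= h S p]
hhhhhhhhhSppppppppp => hhhhhhhhhhSpppppppppp   [S ::= h S p]
hhhhhhhhhhSpppppppppp => hhhhhhhhhhpppppppppp   [S ::= epsilon]

S => hSp => hhSpp => hhhSppp => hhhhSpppp => hhhhhSppppp => hhhhhhSpppppp => hhhhhhhSppppppp => hhhhhhhhSpppppppp => hhhhhhhhhSppppppppp => hhhhhhhhhhSpppppppppp => hhhhhhhhhhpppppppppp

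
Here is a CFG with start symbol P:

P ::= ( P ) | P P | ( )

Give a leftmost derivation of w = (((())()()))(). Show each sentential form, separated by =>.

P => PP => (P)P => ((P))P => ((PP))P => ((PPP))P => (((P)PP))P => (((())PP))P => (((())()P))P => (((())()()))P => (((())()()))()

P => PP   [P ::= P P]
PP => (P)P   [P ::= ( P )]
(P)P => ((P))P   [P ::= ( P )]
((P))P => ((PP))P   [P ::= P P]
((PP))P => ((PPP))P   [P ::= P P]
((PPP))P => (((P)PP))P   [P ::= ( P )]
(((P)PP))P => (((())PP))P   [P ::= ( )]
(((())PP))P => (((())()P))P   [P ::= ( )]
(((())()P))P => (((())()()))P   [P ::= ( )]
(((())()()))P => (((())()()))()   [P ::= ( )]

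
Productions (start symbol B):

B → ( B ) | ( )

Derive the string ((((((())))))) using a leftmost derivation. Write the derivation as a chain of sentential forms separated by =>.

B => (B)   [B → ( B )]
(B) => ((B))   [B → ( B )]
((B)) => (((B)))   [B → ( B )]
(((B))) => ((((B))))   [B → ( B )]
((((B)))) => (((((B)))))   [B → ( B )]
(((((B))))) => ((((((B))))))   [B → ( B )]
((((((B)))))) => ((((((()))))))   [B → ( )]

B=>(B)=>((B))=>(((B)))=>((((B))))=>(((((B)))))=>((((((B))))))=>((((((()))))))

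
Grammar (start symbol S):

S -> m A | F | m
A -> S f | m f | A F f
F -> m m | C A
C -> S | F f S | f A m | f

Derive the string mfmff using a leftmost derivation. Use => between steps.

S=>mA=>mSf=>mFf=>mCAf=>mfAf=>mfmff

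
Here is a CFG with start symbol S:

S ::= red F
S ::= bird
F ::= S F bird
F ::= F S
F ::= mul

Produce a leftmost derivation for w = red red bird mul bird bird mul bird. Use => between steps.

S => red F => red S F bird => red red F F bird => red red F S F bird => red red S F bird S F bird => red red bird F bird S F bird => red red bird mul bird S F bird => red red bird mul bird bird F bird => red red bird mul bird bird mul bird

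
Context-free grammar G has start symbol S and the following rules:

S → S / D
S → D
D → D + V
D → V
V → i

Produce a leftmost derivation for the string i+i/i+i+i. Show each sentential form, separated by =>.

S => S/D => D/D => D+V/D => V+V/D => i+V/D => i+i/D => i+i/D+V => i+i/D+V+V => i+i/V+V+V => i+i/i+V+V => i+i/i+i+V => i+i/i+i+i

S => S/D   [S → S / D]
S/D => D/D   [S → D]
D/D => D+V/D   [D → D + V]
D+V/D => V+V/D   [D → V]
V+V/D => i+V/D   [V → i]
i+V/D => i+i/D   [V → i]
i+i/D => i+i/D+V   [D → D + V]
i+i/D+V => i+i/D+V+V   [D → D + V]
i+i/D+V+V => i+i/V+V+V   [D → V]
i+i/V+V+V => i+i/i+V+V   [V → i]
i+i/i+V+V => i+i/i+i+V   [V → i]
i+i/i+i+V => i+i/i+i+i   [V → i]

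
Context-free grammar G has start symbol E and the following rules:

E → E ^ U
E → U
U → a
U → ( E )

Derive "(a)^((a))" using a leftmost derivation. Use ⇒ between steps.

E ⇒ E^U   [E → E ^ U]
E^U ⇒ U^U   [E → U]
U^U ⇒ (E)^U   [U → ( E )]
(E)^U ⇒ (U)^U   [E → U]
(U)^U ⇒ (a)^U   [U → a]
(a)^U ⇒ (a)^(E)   [U → ( E )]
(a)^(E) ⇒ (a)^(U)   [E → U]
(a)^(U) ⇒ (a)^((E))   [U → ( E )]
(a)^((E)) ⇒ (a)^((U))   [E → U]
(a)^((U)) ⇒ (a)^((a))   [U → a]

E ⇒ E^U ⇒ U^U ⇒ (E)^U ⇒ (U)^U ⇒ (a)^U ⇒ (a)^(E) ⇒ (a)^(U) ⇒ (a)^((E)) ⇒ (a)^((U)) ⇒ (a)^((a))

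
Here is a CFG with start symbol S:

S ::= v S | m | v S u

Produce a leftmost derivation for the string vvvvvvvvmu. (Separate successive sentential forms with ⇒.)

S ⇒ vS ⇒ vvSu ⇒ vvvSu ⇒ vvvvSu ⇒ vvvvvSu ⇒ vvvvvvSu ⇒ vvvvvvvSu ⇒ vvvvvvvvSu ⇒ vvvvvvvvmu

S ⇒ vS   [S ::= v S]
vS ⇒ vvSu   [S ::= v S u]
vvSu ⇒ vvvSu   [S ::= v S]
vvvSu ⇒ vvvvSu   [S ::= v S]
vvvvSu ⇒ vvvvvSu   [S ::= v S]
vvvvvSu ⇒ vvvvvvSu   [S ::= v S]
vvvvvvSu ⇒ vvvvvvvSu   [S ::= v S]
vvvvvvvSu ⇒ vvvvvvvvSu   [S ::= v S]
vvvvvvvvSu ⇒ vvvvvvvvmu   [S ::= m]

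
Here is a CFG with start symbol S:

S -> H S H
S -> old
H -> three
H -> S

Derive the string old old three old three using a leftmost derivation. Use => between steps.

S => H S H => S S H => H S H S H => S S H S H => old S H S H => old old H S H => old old three S H => old old three old H => old old three old three

S => H S H   [S -> H S H]
H S H => S S H   [H -> S]
S S H => H S H S H   [S -> H S H]
H S H S H => S S H S H   [H -> S]
S S H S H => old S H S H   [S -> old]
old S H S H => old old H S H   [S -> old]
old old H S H => old old three S H   [H -> three]
old old three S H => old old three old H   [S -> old]
old old three old H => old old three old three   [H -> three]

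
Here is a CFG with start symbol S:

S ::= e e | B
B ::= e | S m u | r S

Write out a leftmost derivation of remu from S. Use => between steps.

S => B => rS => rB => rSmu => rBmu => remu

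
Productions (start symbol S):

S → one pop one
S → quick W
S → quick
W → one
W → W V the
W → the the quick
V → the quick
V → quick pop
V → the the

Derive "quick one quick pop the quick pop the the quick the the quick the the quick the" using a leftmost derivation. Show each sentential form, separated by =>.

S => quick W => quick W V the => quick W V the V the => quick W V the V the V the => quick W V the V the V the V the => quick W V the V the V the V the V the => quick one V the V the V the V the V the => quick one quick pop the V the V the V the V the => quick one quick pop the quick pop the V the V the V the => quick one quick pop the quick pop the the quick the V the V the => quick one quick pop the quick pop the the quick the the quick the V the => quick one quick pop the quick pop the the quick the the quick the the quick the

S => quick W   [S → quick W]
quick W => quick W V the   [W → W V the]
quick W V the => quick W V the V the   [W → W V the]
quick W V the V the => quick W V the V the V the   [W → W V the]
quick W V the V the V the => quick W V the V the V the V the   [W → W V the]
quick W V the V the V the V the => quick W V the V the V the V the V the   [W → W V the]
quick W V the V the V the V the V the => quick one V the V the V the V the V the   [W → one]
quick one V the V the V the V the V the => quick one quick pop the V the V the V the V the   [V → quick pop]
quick one quick pop the V the V the V the V the => quick one quick pop the quick pop the V the V the V the   [V → quick pop]
quick one quick pop the quick pop the V the V the V the => quick one quick pop the quick pop the the quick the V the V the   [V → the quick]
quick one quick pop the quick pop the the quick the V the V the => quick one quick pop the quick pop the the quick the the quick the V the   [V → the quick]
quick one quick pop the quick pop the the quick the the quick the V the => quick one quick pop the quick pop the the quick the the quick the the quick the   [V → the quick]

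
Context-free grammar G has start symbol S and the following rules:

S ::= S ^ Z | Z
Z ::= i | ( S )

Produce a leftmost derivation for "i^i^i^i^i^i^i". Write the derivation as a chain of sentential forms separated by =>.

S => S^Z => S^Z^Z => S^Z^Z^Z => S^Z^Z^Z^Z => S^Z^Z^Z^Z^Z => S^Z^Z^Z^Z^Z^Z => Z^Z^Z^Z^Z^Z^Z => i^Z^Z^Z^Z^Z^Z => i^i^Z^Z^Z^Z^Z => i^i^i^Z^Z^Z^Z => i^i^i^i^Z^Z^Z => i^i^i^i^i^Z^Z => i^i^i^i^i^i^Z => i^i^i^i^i^i^i

S => S^Z   [S ::= S ^ Z]
S^Z => S^Z^Z   [S ::= S ^ Z]
S^Z^Z => S^Z^Z^Z   [S ::= S ^ Z]
S^Z^Z^Z => S^Z^Z^Z^Z   [S ::= S ^ Z]
S^Z^Z^Z^Z => S^Z^Z^Z^Z^Z   [S ::= S ^ Z]
S^Z^Z^Z^Z^Z => S^Z^Z^Z^Z^Z^Z   [S ::= S ^ Z]
S^Z^Z^Z^Z^Z^Z => Z^Z^Z^Z^Z^Z^Z   [S ::= Z]
Z^Z^Z^Z^Z^Z^Z => i^Z^Z^Z^Z^Z^Z   [Z ::= i]
i^Z^Z^Z^Z^Z^Z => i^i^Z^Z^Z^Z^Z   [Z ::= i]
i^i^Z^Z^Z^Z^Z => i^i^i^Z^Z^Z^Z   [Z ::= i]
i^i^i^Z^Z^Z^Z => i^i^i^i^Z^Z^Z   [Z ::= i]
i^i^i^i^Z^Z^Z => i^i^i^i^i^Z^Z   [Z ::= i]
i^i^i^i^i^Z^Z => i^i^i^i^i^i^Z   [Z ::= i]
i^i^i^i^i^i^Z => i^i^i^i^i^i^i   [Z ::= i]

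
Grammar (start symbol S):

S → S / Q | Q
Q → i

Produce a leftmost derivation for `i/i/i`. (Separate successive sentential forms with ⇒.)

S ⇒ S/Q ⇒ S/Q/Q ⇒ Q/Q/Q ⇒ i/Q/Q ⇒ i/i/Q ⇒ i/i/i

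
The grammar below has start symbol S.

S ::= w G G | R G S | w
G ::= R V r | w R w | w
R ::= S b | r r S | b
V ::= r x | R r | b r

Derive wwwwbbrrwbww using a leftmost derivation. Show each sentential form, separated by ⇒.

S ⇒ RGS ⇒ SbGS ⇒ wGGbGS ⇒ wRVrGbGS ⇒ wSbVrGbGS ⇒ wwGGbVrGbGS ⇒ wwwGbVrGbGS ⇒ wwwwbVrGbGS ⇒ wwwwbbrrGbGS ⇒ wwwwbbrrwbGS ⇒ wwwwbbrrwbwS ⇒ wwwwbbrrwbww

S ⇒ RGS   [S ::= R G S]
RGS ⇒ SbGS   [R ::= S b]
SbGS ⇒ wGGbGS   [S ::= w G G]
wGGbGS ⇒ wRVrGbGS   [G ::= R V r]
wRVrGbGS ⇒ wSbVrGbGS   [R ::= S b]
wSbVrGbGS ⇒ wwGGbVrGbGS   [S ::= w G G]
wwGGbVrGbGS ⇒ wwwGbVrGbGS   [G ::= w]
wwwGbVrGbGS ⇒ wwwwbVrGbGS   [G ::= w]
wwwwbVrGbGS ⇒ wwwwbbrrGbGS   [V ::= b r]
wwwwbbrrGbGS ⇒ wwwwbbrrwbGS   [G ::= w]
wwwwbbrrwbGS ⇒ wwwwbbrrwbwS   [G ::= w]
wwwwbbrrwbwS ⇒ wwwwbbrrwbww   [S ::= w]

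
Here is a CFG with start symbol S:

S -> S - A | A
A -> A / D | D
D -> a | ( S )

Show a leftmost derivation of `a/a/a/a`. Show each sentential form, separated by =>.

S => A => A/D => A/D/D => A/D/D/D => D/D/D/D => a/D/D/D => a/a/D/D => a/a/a/D => a/a/a/a

S => A   [S -> A]
A => A/D   [A -> A / D]
A/D => A/D/D   [A -> A / D]
A/D/D => A/D/D/D   [A -> A / D]
A/D/D/D => D/D/D/D   [A -> D]
D/D/D/D => a/D/D/D   [D -> a]
a/D/D/D => a/a/D/D   [D -> a]
a/a/D/D => a/a/a/D   [D -> a]
a/a/a/D => a/a/a/a   [D -> a]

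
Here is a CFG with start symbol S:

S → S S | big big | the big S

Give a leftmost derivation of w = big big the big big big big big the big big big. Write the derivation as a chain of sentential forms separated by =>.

S => S S => big big S => big big S S => big big the big S S => big big the big S S S => big big the big big big S S => big big the big big big big big S => big big the big big big big big the big S => big big the big big big big big the big big big

S => S S   [S → S S]
S S => big big S   [S → big big]
big big S => big big S S   [S → S S]
big big S S => big big the big S S   [S → the big S]
big big the big S S => big big the big S S S   [S → S S]
big big the big S S S => big big the big big big S S   [S → big big]
big big the big big big S S => big big the big big big big big S   [S → big big]
big big the big big big big big S => big big the big big big big big the big S   [S → the big S]
big big the big big big big big the big S => big big the big big big big big the big big big   [S → big big]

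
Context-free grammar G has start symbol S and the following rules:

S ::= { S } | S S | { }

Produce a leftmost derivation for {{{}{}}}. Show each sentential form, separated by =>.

S => {S}   [S ::= { S }]
{S} => {{S}}   [S ::= { S }]
{{S}} => {{SS}}   [S ::= S S]
{{SS}} => {{{}S}}   [S ::= { }]
{{{}S}} => {{{}{}}}   [S ::= { }]

S=>{S}=>{{S}}=>{{SS}}=>{{{}S}}=>{{{}{}}}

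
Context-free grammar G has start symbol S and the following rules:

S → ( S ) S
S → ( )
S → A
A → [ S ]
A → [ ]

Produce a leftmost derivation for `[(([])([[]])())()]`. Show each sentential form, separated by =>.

S => A   [S → A]
A => [S]   [A → [ S ]]
[S] => [(S)S]   [S → ( S ) S]
[(S)S] => [((S)S)S]   [S → ( S ) S]
[((S)S)S] => [((A)S)S]   [S → A]
[((A)S)S] => [(([])S)S]   [A → [ ]]
[(([])S)S] => [(([])(S)S)S]   [S → ( S ) S]
[(([])(S)S)S] => [(([])(A)S)S]   [S → A]
[(([])(A)S)S] => [(([])([S])S)S]   [A → [ S ]]
[(([])([S])S)S] => [(([])([A])S)S]   [S → A]
[(([])([A])S)S] => [(([])([[]])S)S]   [A → [ ]]
[(([])([[]])S)S] => [(([])([[]])())S]   [S → ( )]
[(([])([[]])())S] => [(([])([[]])())()]   [S → ( )]

S => A => [S] => [(S)S] => [((S)S)S] => [((A)S)S] => [(([])S)S] => [(([])(S)S)S] => [(([])(A)S)S] => [(([])([S])S)S] => [(([])([A])S)S] => [(([])([[]])S)S] => [(([])([[]])())S] => [(([])([[]])())()]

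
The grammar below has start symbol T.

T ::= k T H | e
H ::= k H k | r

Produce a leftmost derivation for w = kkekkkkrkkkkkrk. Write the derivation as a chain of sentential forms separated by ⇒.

T ⇒ kTH   [T ::= k T H]
kTH ⇒ kkTHH   [T ::= k T H]
kkTHH ⇒ kkeHH   [T ::= e]
kkeHH ⇒ kkekHkH   [H ::= k H k]
kkekHkH ⇒ kkekkHkkH   [H ::= k H k]
kkekkHkkH ⇒ kkekkkHkkkH   [H ::= k H k]
kkekkkHkkkH ⇒ kkekkkkHkkkkH   [H ::= k H k]
kkekkkkHkkkkH ⇒ kkekkkkrkkkkH   [H ::= r]
kkekkkkrkkkkH ⇒ kkekkkkrkkkkkHk   [H ::= k H k]
kkekkkkrkkkkkHk ⇒ kkekkkkrkkkkkrk   [H ::= r]

T ⇒ kTH ⇒ kkTHH ⇒ kkeHH ⇒ kkekHkH ⇒ kkekkHkkH ⇒ kkekkkHkkkH ⇒ kkekkkkHkkkkH ⇒ kkekkkkrkkkkH ⇒ kkekkkkrkkkkkHk ⇒ kkekkkkrkkkkkrk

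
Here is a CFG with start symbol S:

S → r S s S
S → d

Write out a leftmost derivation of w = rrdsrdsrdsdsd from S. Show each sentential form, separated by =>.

S => rSsS => rrSsSsS => rrdsSsS => rrdsrSsSsS => rrdsrdsSsS => rrdsrdsrSsSsS => rrdsrdsrdsSsS => rrdsrdsrdsdsS => rrdsrdsrdsdsd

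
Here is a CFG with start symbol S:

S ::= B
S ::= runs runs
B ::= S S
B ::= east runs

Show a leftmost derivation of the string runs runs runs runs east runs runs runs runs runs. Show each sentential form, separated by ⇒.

S ⇒ B ⇒ S S ⇒ runs runs S ⇒ runs runs B ⇒ runs runs S S ⇒ runs runs B S ⇒ runs runs S S S ⇒ runs runs B S S ⇒ runs runs S S S S ⇒ runs runs runs runs S S S ⇒ runs runs runs runs B S S ⇒ runs runs runs runs east runs S S ⇒ runs runs runs runs east runs runs runs S ⇒ runs runs runs runs east runs runs runs runs runs

S ⇒ B   [S ::= B]
B ⇒ S S   [B ::= S S]
S S ⇒ runs runs S   [S ::= runs runs]
runs runs S ⇒ runs runs B   [S ::= B]
runs runs B ⇒ runs runs S S   [B ::= S S]
runs runs S S ⇒ runs runs B S   [S ::= B]
runs runs B S ⇒ runs runs S S S   [B ::= S S]
runs runs S S S ⇒ runs runs B S S   [S ::= B]
runs runs B S S ⇒ runs runs S S S S   [B ::= S S]
runs runs S S S S ⇒ runs runs runs runs S S S   [S ::= runs runs]
runs runs runs runs S S S ⇒ runs runs runs runs B S S   [S ::= B]
runs runs runs runs B S S ⇒ runs runs runs runs east runs S S   [B ::= east runs]
runs runs runs runs east runs S S ⇒ runs runs runs runs east runs runs runs S   [S ::= runs runs]
runs runs runs runs east runs runs runs S ⇒ runs runs runs runs east runs runs runs runs runs   [S ::= runs runs]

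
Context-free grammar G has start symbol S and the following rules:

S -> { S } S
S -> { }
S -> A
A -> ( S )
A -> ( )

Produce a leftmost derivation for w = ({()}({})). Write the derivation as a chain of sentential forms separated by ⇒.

S⇒A⇒(S)⇒({S}S)⇒({A}S)⇒({()}S)⇒({()}A)⇒({()}(S))⇒({()}({}))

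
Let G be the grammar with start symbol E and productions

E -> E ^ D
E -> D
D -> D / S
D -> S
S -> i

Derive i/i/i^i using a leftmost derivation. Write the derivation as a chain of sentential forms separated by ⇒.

E ⇒ E^D ⇒ D^D ⇒ D/S^D ⇒ D/S/S^D ⇒ S/S/S^D ⇒ i/S/S^D ⇒ i/i/S^D ⇒ i/i/i^D ⇒ i/i/i^S ⇒ i/i/i^i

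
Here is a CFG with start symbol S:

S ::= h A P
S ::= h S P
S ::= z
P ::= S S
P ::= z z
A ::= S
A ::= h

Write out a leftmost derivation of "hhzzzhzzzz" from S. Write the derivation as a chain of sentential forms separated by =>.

S => hSP   [S ::= h S P]
hSP => hhSPP   [S ::= h S P]
hhSPP => hhzPP   [S ::= z]
hhzPP => hhzzzP   [P ::= z z]
hhzzzP => hhzzzSS   [P ::= S S]
hhzzzSS => hhzzzhSPS   [S ::= h S P]
hhzzzhSPS => hhzzzhzPS   [S ::= z]
hhzzzhzPS => hhzzzhzzzS   [P ::= z z]
hhzzzhzzzS => hhzzzhzzzz   [S ::= z]

S=>hSP=>hhSPP=>hhzPP=>hhzzzP=>hhzzzSS=>hhzzzhSPS=>hhzzzhzPS=>hhzzzhzzzS=>hhzzzhzzzz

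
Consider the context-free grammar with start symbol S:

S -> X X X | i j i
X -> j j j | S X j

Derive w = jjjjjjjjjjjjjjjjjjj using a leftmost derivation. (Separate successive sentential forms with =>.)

S => XXX   [S -> X X X]
XXX => SXjXX   [X -> S X j]
SXjXX => XXXXjXX   [S -> X X X]
XXXXjXX => jjjXXXjXX   [X -> j j j]
jjjXXXjXX => jjjjjjXXjXX   [X -> j j j]
jjjjjjXXjXX => jjjjjjjjjXjXX   [X -> j j j]
jjjjjjjjjXjXX => jjjjjjjjjjjjjXX   [X -> j j j]
jjjjjjjjjjjjjXX => jjjjjjjjjjjjjjjjX   [X -> j j j]
jjjjjjjjjjjjjjjjX => jjjjjjjjjjjjjjjjjjj   [X -> j j j]

S=>XXX=>SXjXX=>XXXXjXX=>jjjXXXjXX=>jjjjjjXXjXX=>jjjjjjjjjXjXX=>jjjjjjjjjjjjjXX=>jjjjjjjjjjjjjjjjX=>jjjjjjjjjjjjjjjjjjj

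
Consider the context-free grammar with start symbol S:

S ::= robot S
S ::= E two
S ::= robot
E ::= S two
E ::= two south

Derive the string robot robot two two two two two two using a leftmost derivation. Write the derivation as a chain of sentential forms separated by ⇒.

S ⇒ robot S ⇒ robot E two ⇒ robot S two two ⇒ robot E two two two ⇒ robot S two two two two ⇒ robot E two two two two two ⇒ robot S two two two two two two ⇒ robot robot two two two two two two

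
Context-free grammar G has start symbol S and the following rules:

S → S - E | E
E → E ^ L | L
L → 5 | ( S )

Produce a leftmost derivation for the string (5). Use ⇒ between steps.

S ⇒ E ⇒ L ⇒ (S) ⇒ (E) ⇒ (L) ⇒ (5)

S ⇒ E   [S → E]
E ⇒ L   [E → L]
L ⇒ (S)   [L → ( S )]
(S) ⇒ (E)   [S → E]
(E) ⇒ (L)   [E → L]
(L) ⇒ (5)   [L → 5]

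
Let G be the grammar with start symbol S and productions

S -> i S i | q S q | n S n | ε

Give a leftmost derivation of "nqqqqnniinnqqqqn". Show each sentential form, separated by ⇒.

S ⇒ nSn ⇒ nqSqn ⇒ nqqSqqn ⇒ nqqqSqqqn ⇒ nqqqqSqqqqn ⇒ nqqqqnSnqqqqn ⇒ nqqqqnnSnnqqqqn ⇒ nqqqqnniSinnqqqqn ⇒ nqqqqnniinnqqqqn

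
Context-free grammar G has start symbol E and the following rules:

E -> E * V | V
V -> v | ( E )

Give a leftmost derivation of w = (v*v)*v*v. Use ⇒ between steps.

E⇒E*V⇒E*V*V⇒V*V*V⇒(E)*V*V⇒(E*V)*V*V⇒(V*V)*V*V⇒(v*V)*V*V⇒(v*v)*V*V⇒(v*v)*v*V⇒(v*v)*v*v

E ⇒ E*V   [E -> E * V]
E*V ⇒ E*V*V   [E -> E * V]
E*V*V ⇒ V*V*V   [E -> V]
V*V*V ⇒ (E)*V*V   [V -> ( E )]
(E)*V*V ⇒ (E*V)*V*V   [E -> E * V]
(E*V)*V*V ⇒ (V*V)*V*V   [E -> V]
(V*V)*V*V ⇒ (v*V)*V*V   [V -> v]
(v*V)*V*V ⇒ (v*v)*V*V   [V -> v]
(v*v)*V*V ⇒ (v*v)*v*V   [V -> v]
(v*v)*v*V ⇒ (v*v)*v*v   [V -> v]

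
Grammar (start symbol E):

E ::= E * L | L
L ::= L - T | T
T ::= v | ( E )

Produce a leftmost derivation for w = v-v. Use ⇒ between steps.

E ⇒ L ⇒ L-T ⇒ T-T ⇒ v-T ⇒ v-v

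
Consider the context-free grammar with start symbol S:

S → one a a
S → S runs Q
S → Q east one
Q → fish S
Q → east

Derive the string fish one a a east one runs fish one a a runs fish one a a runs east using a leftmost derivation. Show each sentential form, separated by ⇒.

S ⇒ S runs Q ⇒ S runs Q runs Q ⇒ Q east one runs Q runs Q ⇒ fish S east one runs Q runs Q ⇒ fish one a a east one runs Q runs Q ⇒ fish one a a east one runs fish S runs Q ⇒ fish one a a east one runs fish S runs Q runs Q ⇒ fish one a a east one runs fish one a a runs Q runs Q ⇒ fish one a a east one runs fish one a a runs fish S runs Q ⇒ fish one a a east one runs fish one a a runs fish one a a runs Q ⇒ fish one a a east one runs fish one a a runs fish one a a runs east

S ⇒ S runs Q   [S → S runs Q]
S runs Q ⇒ S runs Q runs Q   [S → S runs Q]
S runs Q runs Q ⇒ Q east one runs Q runs Q   [S → Q east one]
Q east one runs Q runs Q ⇒ fish S east one runs Q runs Q   [Q → fish S]
fish S east one runs Q runs Q ⇒ fish one a a east one runs Q runs Q   [S → one a a]
fish one a a east one runs Q runs Q ⇒ fish one a a east one runs fish S runs Q   [Q → fish S]
fish one a a east one runs fish S runs Q ⇒ fish one a a east one runs fish S runs Q runs Q   [S → S runs Q]
fish one a a east one runs fish S runs Q runs Q ⇒ fish one a a east one runs fish one a a runs Q runs Q   [S → one a a]
fish one a a east one runs fish one a a runs Q runs Q ⇒ fish one a a east one runs fish one a a runs fish S runs Q   [Q → fish S]
fish one a a east one runs fish one a a runs fish S runs Q ⇒ fish one a a east one runs fish one a a runs fish one a a runs Q   [S → one a a]
fish one a a east one runs fish one a a runs fish one a a runs Q ⇒ fish one a a east one runs fish one a a runs fish one a a runs east   [Q → east]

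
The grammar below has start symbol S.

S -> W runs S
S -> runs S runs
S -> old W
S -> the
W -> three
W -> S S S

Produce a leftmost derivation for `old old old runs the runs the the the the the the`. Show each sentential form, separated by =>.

S => old W   [S -> old W]
old W => old S S S   [W -> S S S]
old S S S => old old W S S   [S -> old W]
old old W S S => old old S S S S S   [W -> S S S]
old old S S S S S => old old old W S S S S   [S -> old W]
old old old W S S S S => old old old S S S S S S S   [W -> S S S]
old old old S S S S S S S => old old old runs S runs S S S S S S   [S -> runs S runs]
old old old runs S runs S S S S S S => old old old runs the runs S S S S S S   [S -> the]
old old old runs the runs S S S S S S => old old old runs the runs the S S S S S   [S -> the]
old old old runs the runs the S S S S S => old old old runs the runs the the S S S S   [S -> the]
old old old runs the runs the the S S S S => old old old runs the runs the the the S S S   [S -> the]
old old old runs the runs the the the S S S => old old old runs the runs the the the the S S   [S -> the]
old old old runs the runs the the the the S S => old old old runs the runs the the the the the S   [S -> the]
old old old runs the runs the the the the the S => old old old runs the runs the the the the the the   [S -> the]

S => old W => old S S S => old old W S S => old old S S S S S => old old old W S S S S => old old old S S S S S S S => old old old runs S runs S S S S S S => old old old runs the runs S S S S S S => old old old runs the runs the S S S S S => old old old runs the runs the the S S S S => old old old runs the runs the the the S S S => old old old runs the runs the the the the S S => old old old runs the runs the the the the the S => old old old runs the runs the the the the the the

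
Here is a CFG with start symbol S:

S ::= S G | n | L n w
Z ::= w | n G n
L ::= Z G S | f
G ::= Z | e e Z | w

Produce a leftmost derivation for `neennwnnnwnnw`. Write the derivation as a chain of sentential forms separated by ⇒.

S ⇒ Lnw ⇒ ZGSnw ⇒ nGnGSnw ⇒ neeZnGSnw ⇒ neenGnnGSnw ⇒ neenZnnGSnw ⇒ neennGnnnGSnw ⇒ neennwnnnGSnw ⇒ neennwnnnwSnw ⇒ neennwnnnwnnw

S ⇒ Lnw   [S ::= L n w]
Lnw ⇒ ZGSnw   [L ::= Z G S]
ZGSnw ⇒ nGnGSnw   [Z ::= n G n]
nGnGSnw ⇒ neeZnGSnw   [G ::= e e Z]
neeZnGSnw ⇒ neenGnnGSnw   [Z ::= n G n]
neenGnnGSnw ⇒ neenZnnGSnw   [G ::= Z]
neenZnnGSnw ⇒ neennGnnnGSnw   [Z ::= n G n]
neennGnnnGSnw ⇒ neennwnnnGSnw   [G ::= w]
neennwnnnGSnw ⇒ neennwnnnwSnw   [G ::= w]
neennwnnnwSnw ⇒ neennwnnnwnnw   [S ::= n]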